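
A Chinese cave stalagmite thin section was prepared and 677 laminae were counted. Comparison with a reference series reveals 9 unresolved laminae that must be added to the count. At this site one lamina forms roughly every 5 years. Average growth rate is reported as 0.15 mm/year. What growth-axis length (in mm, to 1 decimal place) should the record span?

After corrections the count is 677 + 9 = 686 laminae.
Multiplying by 5 years per lamina: 686 × 5 = 3430 years.
Length ≈ 0.15 × 3430 = 514.5 mm.

514.5 mm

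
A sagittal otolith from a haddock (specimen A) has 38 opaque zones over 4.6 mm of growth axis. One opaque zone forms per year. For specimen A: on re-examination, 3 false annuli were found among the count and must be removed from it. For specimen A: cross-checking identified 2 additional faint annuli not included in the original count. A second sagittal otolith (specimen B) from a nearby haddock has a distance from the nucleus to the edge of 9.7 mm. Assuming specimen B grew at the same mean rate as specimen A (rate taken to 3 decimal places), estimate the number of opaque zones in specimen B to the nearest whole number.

Specimen A: adjusted count: 38 − 3 + 2 = 37 opaque zones.
A: Extension rate ≈ 4.6 / 37 = 0.124 mm/year.
For B, 9.7 / 0.124 = 78.23 years ≈ 78 opaque zones.

78 opaque zones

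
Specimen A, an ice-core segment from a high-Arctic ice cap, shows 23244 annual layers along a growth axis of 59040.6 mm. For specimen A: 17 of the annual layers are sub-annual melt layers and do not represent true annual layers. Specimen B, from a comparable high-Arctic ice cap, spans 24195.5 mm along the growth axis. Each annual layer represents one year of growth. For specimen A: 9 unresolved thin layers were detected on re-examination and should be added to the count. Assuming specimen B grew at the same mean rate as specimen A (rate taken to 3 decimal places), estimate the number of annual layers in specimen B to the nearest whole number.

Specimen A: true annual layer count = 23244 − 17 + 9 = 23236.
A: Mean rate = 59040.6 mm / 23236 years ≈ 2.541 mm/year.
For B, 24195.5 / 2.541 = 9522.04 years ≈ 9522 annual layers.

9522 annual layers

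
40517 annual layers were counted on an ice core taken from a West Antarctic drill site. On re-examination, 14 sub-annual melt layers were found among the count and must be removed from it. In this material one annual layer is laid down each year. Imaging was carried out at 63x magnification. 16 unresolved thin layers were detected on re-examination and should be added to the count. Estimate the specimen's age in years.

40519 years

Adjusted count: 40517 − 14 + 16 = 40519 annual layers.
With a one-to-one annual layer periodicity this is 40519 years.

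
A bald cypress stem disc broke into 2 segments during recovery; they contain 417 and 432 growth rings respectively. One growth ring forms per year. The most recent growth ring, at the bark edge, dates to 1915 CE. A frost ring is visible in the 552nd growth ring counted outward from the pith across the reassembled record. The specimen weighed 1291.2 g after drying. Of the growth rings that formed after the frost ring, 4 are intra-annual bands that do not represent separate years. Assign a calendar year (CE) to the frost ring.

1622 CE

Total growth rings = 417 + 432 = 849.
The frost ring sits at growth ring 552 from the pith, so 849 − 552 = 297 growth rings formed after it.
Excluding 4 false growth rings: 297 − 4 = 293.
1915 − 293 = 1622 CE.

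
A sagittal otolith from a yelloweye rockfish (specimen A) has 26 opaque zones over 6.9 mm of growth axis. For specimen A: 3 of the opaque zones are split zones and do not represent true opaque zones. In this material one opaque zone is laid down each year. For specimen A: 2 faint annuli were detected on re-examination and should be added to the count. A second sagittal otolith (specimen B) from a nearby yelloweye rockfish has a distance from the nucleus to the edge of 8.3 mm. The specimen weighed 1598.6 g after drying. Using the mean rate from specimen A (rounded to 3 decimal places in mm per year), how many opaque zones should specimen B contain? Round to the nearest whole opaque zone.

30 opaque zones

Specimen A: correcting the raw count gives 26 − 3 + 2 = 25 true opaque zones.
A: 6.9 mm over 25 years gives 6.9 / 25 ≈ 0.276 mm/year.
For B, 8.3 / 0.276 = 30.07 years ≈ 30 opaque zones.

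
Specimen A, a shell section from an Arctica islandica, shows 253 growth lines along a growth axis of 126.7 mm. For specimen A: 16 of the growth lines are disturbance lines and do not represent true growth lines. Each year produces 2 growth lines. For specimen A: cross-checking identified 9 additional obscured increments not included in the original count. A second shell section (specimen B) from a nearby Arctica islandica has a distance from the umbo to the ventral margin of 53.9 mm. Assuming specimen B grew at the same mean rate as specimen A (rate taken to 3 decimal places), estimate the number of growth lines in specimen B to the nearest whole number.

Specimen A: after corrections the count is 253 − 16 + 9 = 246 growth lines.
Specimen A: dividing by 2 growth lines per year: 246 / 2 = 123 years.
A: 126.7 mm over 123 years gives 126.7 / 123 ≈ 1.030 mm/year.
B spans 53.9 / 1.030 = 52.33 years; at 2 growth lines per year that is 52.33 × 2 ≈ 105 growth lines.

105 growth lines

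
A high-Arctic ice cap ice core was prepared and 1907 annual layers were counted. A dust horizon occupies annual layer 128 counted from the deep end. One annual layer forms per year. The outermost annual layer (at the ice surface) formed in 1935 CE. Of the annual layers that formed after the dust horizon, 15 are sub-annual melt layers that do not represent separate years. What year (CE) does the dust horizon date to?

Between annual layer 128 and the ice surface there are 1907 − 128 = 1779 annual layers.
Excluding 15 false annual layers: 1779 − 15 = 1764.
Counting back 1764 years from 1935 CE places the dust horizon in 1935 − 1764 = 171 CE.

171 CE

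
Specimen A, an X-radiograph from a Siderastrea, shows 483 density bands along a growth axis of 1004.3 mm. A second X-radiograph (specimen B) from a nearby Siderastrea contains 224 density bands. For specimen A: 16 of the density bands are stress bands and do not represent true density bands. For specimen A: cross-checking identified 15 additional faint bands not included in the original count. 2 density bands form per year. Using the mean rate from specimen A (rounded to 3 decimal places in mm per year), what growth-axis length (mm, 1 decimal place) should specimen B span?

466.7 mm

Specimen A: after corrections the count is 483 − 16 + 15 = 482 density bands.
Specimen A: 482 density bands at 2 per year is 482 / 2 = 241 years.
A: 1004.3 mm over 241 years gives 1004.3 / 241 ≈ 4.167 mm per year.
Specimen B: dividing by 2 density bands per year: 224 / 2 = 112 years. For B, 4.167 mm/year × 112 years = 466.7 mm.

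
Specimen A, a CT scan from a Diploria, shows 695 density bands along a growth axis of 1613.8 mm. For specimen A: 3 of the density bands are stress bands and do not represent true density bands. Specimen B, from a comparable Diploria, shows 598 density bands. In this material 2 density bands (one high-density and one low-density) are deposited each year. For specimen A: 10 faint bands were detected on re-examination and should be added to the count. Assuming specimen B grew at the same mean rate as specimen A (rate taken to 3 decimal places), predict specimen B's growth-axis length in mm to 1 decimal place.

1374.8 mm

Specimen A: after corrections the count is 695 − 3 + 10 = 702 density bands.
Specimen A: 702 density bands at 2 per year is 702 / 2 = 351 years.
A: Mean rate = 1613.8 mm / 351 years ≈ 4.598 mm/year.
Specimen B: with 2 density bands per year, 598 / 2 = 299 years. For B, 4.598 mm/year × 299 years = 1374.8 mm.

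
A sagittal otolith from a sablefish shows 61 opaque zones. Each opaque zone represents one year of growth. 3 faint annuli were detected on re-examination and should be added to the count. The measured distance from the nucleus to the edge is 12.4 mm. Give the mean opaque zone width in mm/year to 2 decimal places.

True opaque zone count = 61 + 3 = 64.
Mean rate = 12.4 mm / 64 years ≈ 0.19 mm/year.

0.19 mm/year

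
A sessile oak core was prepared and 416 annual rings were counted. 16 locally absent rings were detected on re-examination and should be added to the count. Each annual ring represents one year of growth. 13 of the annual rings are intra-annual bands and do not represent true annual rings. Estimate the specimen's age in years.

Adjusted count: 416 − 13 + 16 = 419 annual rings.
One annual ring per year makes the duration 419 years.

419 years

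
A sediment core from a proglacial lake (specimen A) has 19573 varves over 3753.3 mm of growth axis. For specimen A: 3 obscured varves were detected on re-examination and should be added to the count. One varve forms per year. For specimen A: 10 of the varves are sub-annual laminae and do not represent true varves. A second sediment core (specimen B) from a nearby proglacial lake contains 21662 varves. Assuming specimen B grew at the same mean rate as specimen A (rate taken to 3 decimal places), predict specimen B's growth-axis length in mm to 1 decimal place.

4159.1 mm

Specimen A: true varve count = 19573 − 10 + 3 = 19566.
A: Extension rate ≈ 3753.3 / 19566 = 0.192 mm/yr.
Length of B = 0.192 × 21662 = 4159.1 mm.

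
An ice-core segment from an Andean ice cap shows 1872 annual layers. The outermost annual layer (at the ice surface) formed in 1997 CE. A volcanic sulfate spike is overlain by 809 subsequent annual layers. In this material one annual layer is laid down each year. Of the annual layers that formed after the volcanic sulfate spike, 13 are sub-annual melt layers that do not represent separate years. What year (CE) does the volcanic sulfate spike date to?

809 annual layers post-date the volcanic sulfate spike.
809 − 13 false = 796 true annual layers after the volcanic sulfate spike.
1997 − 796 = 1201 CE.

1201 CE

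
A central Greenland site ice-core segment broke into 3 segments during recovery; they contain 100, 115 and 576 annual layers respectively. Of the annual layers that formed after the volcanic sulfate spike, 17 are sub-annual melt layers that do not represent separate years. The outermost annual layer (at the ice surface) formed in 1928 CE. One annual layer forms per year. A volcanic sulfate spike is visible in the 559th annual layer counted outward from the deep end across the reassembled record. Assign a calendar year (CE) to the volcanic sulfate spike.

Total annual layers = 100 + 115 + 576 = 791.
791 − 559 = 232 annual layers lie beyond the volcanic sulfate spike toward the ice surface.
Removing the 17 false annual layers leaves 232 − 17 = 215 true annual layers beyond the volcanic sulfate spike.
Counting back 215 years from 1928 CE places the volcanic sulfate spike in 1928 − 215 = 1713 CE.

1713 CE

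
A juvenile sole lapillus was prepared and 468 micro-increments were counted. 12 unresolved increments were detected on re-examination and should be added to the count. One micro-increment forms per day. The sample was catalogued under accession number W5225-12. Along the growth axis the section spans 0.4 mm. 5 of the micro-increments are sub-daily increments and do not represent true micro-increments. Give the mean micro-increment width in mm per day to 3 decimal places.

0.001 mm per day

Adjusted count: 468 − 5 + 12 = 475 micro-increments.
Mean rate = 0.4 mm / 475 days ≈ 0.001 mm per day.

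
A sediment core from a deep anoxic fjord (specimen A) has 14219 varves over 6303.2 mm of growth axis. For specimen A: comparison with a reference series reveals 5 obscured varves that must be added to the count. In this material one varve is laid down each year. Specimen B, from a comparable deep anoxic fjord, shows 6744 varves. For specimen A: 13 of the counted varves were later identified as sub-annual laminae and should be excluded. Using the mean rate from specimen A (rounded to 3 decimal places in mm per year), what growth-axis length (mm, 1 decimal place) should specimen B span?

Specimen A: true varve count = 14219 − 13 + 5 = 14211.
A: 6303.2 mm over 14211 years gives 6303.2 / 14211 ≈ 0.444 mm per year.
For B, 0.444 mm/year × 6744 years = 2994.3 mm.

2994.3 mm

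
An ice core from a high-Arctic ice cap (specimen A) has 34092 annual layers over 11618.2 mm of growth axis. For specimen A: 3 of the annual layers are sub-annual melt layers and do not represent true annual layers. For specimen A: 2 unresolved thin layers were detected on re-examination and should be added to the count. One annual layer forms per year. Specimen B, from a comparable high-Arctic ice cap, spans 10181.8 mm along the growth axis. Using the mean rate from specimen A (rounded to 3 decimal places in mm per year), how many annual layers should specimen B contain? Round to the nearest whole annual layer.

Specimen A: true annual layer count = 34092 − 3 + 2 = 34091.
A: 11618.2 mm over 34091 years gives 11618.2 / 34091 ≈ 0.341 mm per year.
For B, 10181.8 / 0.341 = 29858.65 years ≈ 29859 annual layers.

29859 annual layers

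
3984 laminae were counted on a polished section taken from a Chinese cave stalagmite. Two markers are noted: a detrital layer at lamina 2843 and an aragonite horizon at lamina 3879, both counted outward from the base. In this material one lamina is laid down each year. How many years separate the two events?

The two markers are separated by 3879 − 2843 = 1036 laminae.
One lamina per year makes the interval 1036 years.

1036 years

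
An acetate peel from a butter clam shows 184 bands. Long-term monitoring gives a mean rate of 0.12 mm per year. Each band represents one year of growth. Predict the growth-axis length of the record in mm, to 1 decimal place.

The record spans 184 years at 0.12 mm per year.
184 years at 0.12 mm/year gives 0.12 × 184 = 22.1 mm.

22.1 mm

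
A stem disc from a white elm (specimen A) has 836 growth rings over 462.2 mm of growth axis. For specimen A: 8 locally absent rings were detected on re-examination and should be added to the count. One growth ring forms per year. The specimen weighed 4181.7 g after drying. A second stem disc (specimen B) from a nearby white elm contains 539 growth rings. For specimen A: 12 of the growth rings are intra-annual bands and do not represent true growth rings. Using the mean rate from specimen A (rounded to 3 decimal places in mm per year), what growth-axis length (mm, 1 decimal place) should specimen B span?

Specimen A: correcting the raw count gives 836 − 12 + 8 = 832 true growth rings.
A: Mean rate = 462.2 mm / 832 years ≈ 0.556 mm/year.
B's length ≈ 0.556 × 539 = 299.7 mm.

299.7 mm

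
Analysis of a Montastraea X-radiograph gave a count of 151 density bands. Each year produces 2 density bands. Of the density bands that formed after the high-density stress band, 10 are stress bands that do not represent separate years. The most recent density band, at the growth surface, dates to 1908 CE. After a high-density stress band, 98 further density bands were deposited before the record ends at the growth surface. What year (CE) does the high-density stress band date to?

There are 98 density bands younger than the high-density stress band.
Excluding 10 false density bands: 98 − 10 = 88.
Dividing by 2 density bands per year: 88 / 2 = 44 years.
1908 − 44 = 1864 CE.

1864 CE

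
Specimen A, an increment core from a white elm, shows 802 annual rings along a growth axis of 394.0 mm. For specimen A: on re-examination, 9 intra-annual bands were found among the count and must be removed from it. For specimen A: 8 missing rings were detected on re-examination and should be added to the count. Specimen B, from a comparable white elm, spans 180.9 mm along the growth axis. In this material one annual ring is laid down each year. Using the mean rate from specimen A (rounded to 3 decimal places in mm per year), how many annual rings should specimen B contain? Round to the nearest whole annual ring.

Specimen A: adjusted count: 802 − 9 + 8 = 801 annual rings.
A: 394.0 mm over 801 years gives 394.0 / 801 ≈ 0.492 mm/yr.
For B, 180.9 / 0.492 = 367.68 years ≈ 368 annual rings.

368 annual rings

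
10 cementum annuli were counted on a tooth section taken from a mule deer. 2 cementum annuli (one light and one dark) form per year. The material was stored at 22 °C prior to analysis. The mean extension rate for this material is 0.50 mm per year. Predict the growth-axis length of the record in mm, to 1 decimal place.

Dividing by 2 cementum annuli per year: 10 / 2 = 5 years.
Length ≈ 0.50 × 5 = 2.5 mm.

2.5 mm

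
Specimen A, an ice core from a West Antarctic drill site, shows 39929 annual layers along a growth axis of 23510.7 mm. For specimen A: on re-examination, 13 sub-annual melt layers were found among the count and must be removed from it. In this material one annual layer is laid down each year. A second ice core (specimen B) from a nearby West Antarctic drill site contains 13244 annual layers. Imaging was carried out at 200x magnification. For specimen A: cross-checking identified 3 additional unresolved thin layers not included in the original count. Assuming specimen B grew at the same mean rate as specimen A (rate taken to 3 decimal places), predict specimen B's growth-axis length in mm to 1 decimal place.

7800.7 mm

Specimen A: correcting the raw count gives 39929 − 13 + 3 = 39919 true annual layers.
A: Mean rate = 23510.7 mm / 39919 years ≈ 0.589 mm per year.
For B, 0.589 mm/year × 13244 years = 7800.7 mm.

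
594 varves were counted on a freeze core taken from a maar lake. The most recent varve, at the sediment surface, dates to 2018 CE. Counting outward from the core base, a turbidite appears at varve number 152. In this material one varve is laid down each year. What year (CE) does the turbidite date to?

1576 CE

The turbidite sits at varve 152 from the core base, so 594 − 152 = 442 varves formed after it.
The varve at the sediment surface is 2018 CE, so the turbidite dates to 2018 − 442 = 1576 CE.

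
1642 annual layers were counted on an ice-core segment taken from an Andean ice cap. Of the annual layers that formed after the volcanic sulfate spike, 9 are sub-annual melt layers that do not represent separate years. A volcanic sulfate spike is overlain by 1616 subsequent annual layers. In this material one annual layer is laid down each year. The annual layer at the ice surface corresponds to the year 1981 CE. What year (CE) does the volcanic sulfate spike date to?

374 CE

There are 1616 annual layers younger than the volcanic sulfate spike.
1616 − 9 false = 1607 true annual layers after the volcanic sulfate spike.
The annual layer at the ice surface is 1981 CE, so the volcanic sulfate spike dates to 1981 − 1607 = 374 CE.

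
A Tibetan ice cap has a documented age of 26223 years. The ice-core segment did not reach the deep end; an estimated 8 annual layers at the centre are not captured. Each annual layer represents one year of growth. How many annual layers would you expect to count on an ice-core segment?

26215 annual layers

At one annual layer per year, 26223 years correspond to 26223 annual layers.
Less the 8 uncaptured annual layers: 26223 − 8 = 26215.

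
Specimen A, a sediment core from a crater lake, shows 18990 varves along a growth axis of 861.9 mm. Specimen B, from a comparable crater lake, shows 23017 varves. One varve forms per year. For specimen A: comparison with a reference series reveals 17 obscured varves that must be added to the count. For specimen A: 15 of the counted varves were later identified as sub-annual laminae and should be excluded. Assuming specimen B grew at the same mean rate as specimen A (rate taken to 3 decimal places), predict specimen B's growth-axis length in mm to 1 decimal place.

1035.8 mm

Specimen A: correcting the raw count gives 18990 − 15 + 17 = 18992 true varves.
A: Extension rate ≈ 861.9 / 18992 = 0.045 mm/year.
For B, 0.045 mm/year × 23017 years = 1035.8 mm.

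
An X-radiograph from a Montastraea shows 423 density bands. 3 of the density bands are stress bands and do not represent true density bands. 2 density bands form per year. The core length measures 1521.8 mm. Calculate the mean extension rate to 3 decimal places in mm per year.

After corrections the count is 423 − 3 = 420 density bands.
420 density bands at 2 per year is 420 / 2 = 210 years.
Mean rate = 1521.8 mm / 210 years ≈ 7.247 mm per year.

7.247 mm per year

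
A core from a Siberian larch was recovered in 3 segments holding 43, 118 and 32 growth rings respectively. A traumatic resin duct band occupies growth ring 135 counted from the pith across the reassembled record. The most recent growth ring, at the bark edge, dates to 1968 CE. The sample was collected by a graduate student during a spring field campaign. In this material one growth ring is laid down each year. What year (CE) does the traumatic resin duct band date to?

1910 CE

Total growth rings = 43 + 118 + 32 = 193.
Between growth ring 135 and the bark edge there are 193 − 135 = 58 growth rings.
1968 − 58 = 1910 CE.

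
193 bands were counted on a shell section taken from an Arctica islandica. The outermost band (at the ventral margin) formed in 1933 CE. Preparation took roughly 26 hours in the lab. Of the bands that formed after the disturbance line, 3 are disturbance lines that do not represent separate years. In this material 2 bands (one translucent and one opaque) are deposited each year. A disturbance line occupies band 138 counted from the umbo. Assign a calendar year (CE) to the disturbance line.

193 − 138 = 55 bands lie beyond the disturbance line toward the ventral margin.
55 − 3 false = 52 true bands after the disturbance line.
52 bands at 2 per year is 52 / 2 = 26 years.
Counting back 26 years from 1933 CE places the disturbance line in 1933 − 26 = 1907 CE.

1907 CE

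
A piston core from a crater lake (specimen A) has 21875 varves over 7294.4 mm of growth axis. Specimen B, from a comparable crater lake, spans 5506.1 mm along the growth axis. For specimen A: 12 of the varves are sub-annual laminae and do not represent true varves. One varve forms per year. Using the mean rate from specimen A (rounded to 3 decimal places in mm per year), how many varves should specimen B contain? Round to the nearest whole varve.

16485 varves

Specimen A: correcting the raw count gives 21875 − 12 = 21863 true varves.
A: 7294.4 mm over 21863 years gives 7294.4 / 21863 ≈ 0.334 mm per year.
For B, 5506.1 / 0.334 = 16485.33 years ≈ 16485 varves.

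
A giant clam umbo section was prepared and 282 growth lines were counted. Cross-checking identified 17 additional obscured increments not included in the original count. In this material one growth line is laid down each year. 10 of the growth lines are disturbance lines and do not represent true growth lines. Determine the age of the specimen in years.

True growth line count = 282 − 10 + 17 = 289.
One growth line per year makes the duration 289 years.

289 years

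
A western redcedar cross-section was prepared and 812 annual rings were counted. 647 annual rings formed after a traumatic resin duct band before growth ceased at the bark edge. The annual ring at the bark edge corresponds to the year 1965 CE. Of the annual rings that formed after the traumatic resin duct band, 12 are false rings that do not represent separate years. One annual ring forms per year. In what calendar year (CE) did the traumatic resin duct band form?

1330 CE

647 annual rings post-date the traumatic resin duct band.
Removing the 12 false annual rings leaves 647 − 12 = 635 true annual rings beyond the traumatic resin duct band.
Counting back 635 years from 1965 CE places the traumatic resin duct band in 1965 − 635 = 1330 CE.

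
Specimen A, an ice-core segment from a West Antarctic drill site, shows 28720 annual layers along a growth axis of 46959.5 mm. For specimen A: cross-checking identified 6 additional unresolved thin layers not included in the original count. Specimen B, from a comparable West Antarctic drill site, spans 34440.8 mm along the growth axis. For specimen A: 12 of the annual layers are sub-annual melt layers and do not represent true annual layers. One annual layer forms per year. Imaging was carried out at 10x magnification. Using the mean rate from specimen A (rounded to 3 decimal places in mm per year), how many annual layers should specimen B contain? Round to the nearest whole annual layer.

Specimen A: true annual layer count = 28720 − 12 + 6 = 28714.
A: Extension rate ≈ 46959.5 / 28714 = 1.635 mm/yr.
B spans 34440.8 / 1.635 = 21064.71 years ≈ 21065 annual layers.

21065 annual layers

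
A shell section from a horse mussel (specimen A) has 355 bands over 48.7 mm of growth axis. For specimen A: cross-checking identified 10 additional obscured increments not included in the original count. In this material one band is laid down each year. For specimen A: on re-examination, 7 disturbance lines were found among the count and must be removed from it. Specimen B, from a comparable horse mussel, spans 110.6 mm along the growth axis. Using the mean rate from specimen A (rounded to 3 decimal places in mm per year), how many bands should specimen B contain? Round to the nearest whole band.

813 bands

Specimen A: correcting the raw count gives 355 − 7 + 10 = 358 true bands.
A: Mean rate = 48.7 mm / 358 years ≈ 0.136 mm/year.
For B, 110.6 / 0.136 = 813.24 years ≈ 813 bands.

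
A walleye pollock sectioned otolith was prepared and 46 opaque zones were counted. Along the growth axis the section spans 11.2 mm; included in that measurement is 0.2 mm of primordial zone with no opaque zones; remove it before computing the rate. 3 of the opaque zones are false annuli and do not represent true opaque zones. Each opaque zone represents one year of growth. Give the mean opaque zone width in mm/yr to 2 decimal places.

0.26 mm/yr

Correcting the raw count gives 46 − 3 = 43 true opaque zones.
The growth record spans 11.2 − 0.2 = 11.0 mm.
Extension rate ≈ 11.0 / 43 = 0.26 mm/yr.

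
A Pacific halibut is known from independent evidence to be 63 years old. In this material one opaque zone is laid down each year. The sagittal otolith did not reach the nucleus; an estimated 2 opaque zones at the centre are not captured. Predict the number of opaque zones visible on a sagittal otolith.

61 opaque zones

One opaque zone per year gives 63 opaque zones over 63 years.
Less the 2 uncaptured opaque zones: 63 − 2 = 61.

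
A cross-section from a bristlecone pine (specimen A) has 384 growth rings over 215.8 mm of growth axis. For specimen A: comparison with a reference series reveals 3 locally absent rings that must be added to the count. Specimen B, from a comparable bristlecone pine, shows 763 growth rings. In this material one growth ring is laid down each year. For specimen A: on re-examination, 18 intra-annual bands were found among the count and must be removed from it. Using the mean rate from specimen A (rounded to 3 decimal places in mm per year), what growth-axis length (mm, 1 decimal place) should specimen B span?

Specimen A: correcting the raw count gives 384 − 18 + 3 = 369 true growth rings.
A: Extension rate ≈ 215.8 / 369 = 0.585 mm per year.
B's length ≈ 0.585 × 763 = 446.4 mm.

446.4 mm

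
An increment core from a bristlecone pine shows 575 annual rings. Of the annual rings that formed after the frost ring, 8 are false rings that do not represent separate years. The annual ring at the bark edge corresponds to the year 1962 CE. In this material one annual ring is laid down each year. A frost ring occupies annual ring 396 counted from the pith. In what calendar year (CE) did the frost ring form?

1791 CE

Between annual ring 396 and the bark edge there are 575 − 396 = 179 annual rings.
179 − 8 false = 171 true annual rings after the frost ring.
The annual ring at the bark edge is 1962 CE, so the frost ring dates to 1962 − 171 = 1791 CE.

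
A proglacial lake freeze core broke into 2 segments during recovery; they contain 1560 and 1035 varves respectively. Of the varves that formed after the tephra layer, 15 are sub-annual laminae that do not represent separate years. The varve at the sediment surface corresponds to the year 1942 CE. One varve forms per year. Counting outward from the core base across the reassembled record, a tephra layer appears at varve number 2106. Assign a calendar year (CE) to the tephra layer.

Total varves = 1560 + 1035 = 2595.
2595 − 2106 = 489 varves lie beyond the tephra layer toward the sediment surface.
489 − 15 false = 474 true varves after the tephra layer.
Counting back 474 years from 1942 CE places the tephra layer in 1942 − 474 = 1468 CE.

1468 CE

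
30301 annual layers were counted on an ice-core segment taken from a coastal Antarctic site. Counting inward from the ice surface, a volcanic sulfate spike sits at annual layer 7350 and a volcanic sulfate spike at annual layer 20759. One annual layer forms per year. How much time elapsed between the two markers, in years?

13409 years

The two markers are separated by 20759 − 7350 = 13409 annual layers.
That is 13409 years at one annual layer per year.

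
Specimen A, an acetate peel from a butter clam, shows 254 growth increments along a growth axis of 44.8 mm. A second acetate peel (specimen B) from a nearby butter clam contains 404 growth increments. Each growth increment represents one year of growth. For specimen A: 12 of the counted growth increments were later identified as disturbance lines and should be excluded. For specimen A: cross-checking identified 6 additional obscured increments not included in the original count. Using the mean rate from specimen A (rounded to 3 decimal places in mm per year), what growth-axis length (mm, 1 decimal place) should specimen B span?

Specimen A: after corrections the count is 254 − 12 + 6 = 248 growth increments.
A: Extension rate ≈ 44.8 / 248 = 0.181 mm/year.
Length of B = 0.181 × 404 = 73.1 mm.

73.1 mm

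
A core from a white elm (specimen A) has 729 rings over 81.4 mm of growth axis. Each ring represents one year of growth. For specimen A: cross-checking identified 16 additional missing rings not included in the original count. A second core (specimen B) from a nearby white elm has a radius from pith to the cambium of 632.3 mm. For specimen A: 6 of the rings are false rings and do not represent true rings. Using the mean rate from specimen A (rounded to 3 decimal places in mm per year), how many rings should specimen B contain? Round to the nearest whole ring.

5748 rings

Specimen A: correcting the raw count gives 729 − 6 + 16 = 739 true rings.
A: Mean rate = 81.4 mm / 739 years ≈ 0.110 mm/year.
Specimen B: 632.3 mm / 0.110 mm per year = 5748.18 years ≈ 5748 rings.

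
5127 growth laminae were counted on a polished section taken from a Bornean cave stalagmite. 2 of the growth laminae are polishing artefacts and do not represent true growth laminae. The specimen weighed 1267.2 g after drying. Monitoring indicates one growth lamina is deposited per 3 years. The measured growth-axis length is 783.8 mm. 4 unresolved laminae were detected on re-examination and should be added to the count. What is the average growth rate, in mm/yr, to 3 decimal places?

Adjusted count: 5127 − 2 + 4 = 5129 growth laminae.
5129 growth laminae at 3 years each span 5129 × 3 = 15387 years.
Extension rate ≈ 783.8 / 15387 = 0.051 mm/yr.

0.051 mm/yr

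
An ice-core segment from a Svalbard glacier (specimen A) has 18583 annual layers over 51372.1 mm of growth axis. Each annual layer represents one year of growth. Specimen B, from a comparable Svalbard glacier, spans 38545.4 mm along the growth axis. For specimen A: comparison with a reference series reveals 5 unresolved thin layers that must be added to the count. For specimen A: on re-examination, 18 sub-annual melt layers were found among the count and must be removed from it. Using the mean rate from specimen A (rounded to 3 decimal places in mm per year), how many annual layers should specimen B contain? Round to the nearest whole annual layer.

Specimen A: adjusted count: 18583 − 18 + 5 = 18570 annual layers.
A: Mean rate = 51372.1 mm / 18570 years ≈ 2.766 mm per year.
B spans 38545.4 / 2.766 = 13935.43 years ≈ 13935 annual layers.

13935 annual layers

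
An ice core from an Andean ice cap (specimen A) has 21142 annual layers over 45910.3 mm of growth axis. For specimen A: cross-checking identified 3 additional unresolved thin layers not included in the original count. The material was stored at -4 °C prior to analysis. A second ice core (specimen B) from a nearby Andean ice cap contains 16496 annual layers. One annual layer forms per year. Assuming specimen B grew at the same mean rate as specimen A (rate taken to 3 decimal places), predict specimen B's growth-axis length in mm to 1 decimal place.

Specimen A: true annual layer count = 21142 + 3 = 21145.
A: 45910.3 mm over 21145 years gives 45910.3 / 21145 ≈ 2.171 mm/yr.
For B, 2.171 mm/year × 16496 years = 35812.8 mm.

35812.8 mm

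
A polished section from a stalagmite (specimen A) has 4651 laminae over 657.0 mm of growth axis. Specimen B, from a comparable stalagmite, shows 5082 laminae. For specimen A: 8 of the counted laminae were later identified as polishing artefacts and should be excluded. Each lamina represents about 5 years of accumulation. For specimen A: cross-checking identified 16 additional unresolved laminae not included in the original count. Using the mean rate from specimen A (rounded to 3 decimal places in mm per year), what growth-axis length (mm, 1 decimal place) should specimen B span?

711.5 mm

Specimen A: correcting the raw count gives 4651 − 8 + 16 = 4659 true laminae.
Specimen A: 4659 laminae at 5 years each span 4659 × 5 = 23295 years.
A: Mean rate = 657.0 mm / 23295 years ≈ 0.028 mm/yr.
Specimen B: multiplying by 5 years per lamina: 5082 × 5 = 25410 years. For B, 0.028 mm/year × 25410 years = 711.5 mm.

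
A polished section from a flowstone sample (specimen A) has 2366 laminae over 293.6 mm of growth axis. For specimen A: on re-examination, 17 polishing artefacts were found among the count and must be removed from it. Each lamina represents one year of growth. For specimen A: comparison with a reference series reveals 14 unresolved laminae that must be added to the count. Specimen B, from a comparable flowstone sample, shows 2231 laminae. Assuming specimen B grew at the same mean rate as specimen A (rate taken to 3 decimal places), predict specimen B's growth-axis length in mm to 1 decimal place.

Specimen A: after corrections the count is 2366 − 17 + 14 = 2363 laminae.
A: Extension rate ≈ 293.6 / 2363 = 0.124 mm/year.
B's length ≈ 0.124 × 2231 = 276.6 mm.

276.6 mm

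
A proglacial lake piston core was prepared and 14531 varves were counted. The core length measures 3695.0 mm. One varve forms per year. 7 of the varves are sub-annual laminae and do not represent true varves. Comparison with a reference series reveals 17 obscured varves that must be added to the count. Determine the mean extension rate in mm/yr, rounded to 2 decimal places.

0.25 mm/yr

Correcting the raw count gives 14531 − 7 + 17 = 14541 true varves.
3695.0 mm over 14541 years gives 3695.0 / 14541 ≈ 0.25 mm/yr.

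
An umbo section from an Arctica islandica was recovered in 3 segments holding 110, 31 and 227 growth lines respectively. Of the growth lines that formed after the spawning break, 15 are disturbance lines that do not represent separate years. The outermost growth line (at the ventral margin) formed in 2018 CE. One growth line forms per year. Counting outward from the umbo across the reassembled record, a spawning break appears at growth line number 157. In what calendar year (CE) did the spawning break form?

1822 CE

Total growth lines = 110 + 31 + 227 = 368.
368 − 157 = 211 growth lines lie beyond the spawning break toward the ventral margin.
Removing the 15 false growth lines leaves 211 − 15 = 196 true growth lines beyond the spawning break.
The growth line at the ventral margin is 2018 CE, so the spawning break dates to 2018 − 196 = 1822 CE.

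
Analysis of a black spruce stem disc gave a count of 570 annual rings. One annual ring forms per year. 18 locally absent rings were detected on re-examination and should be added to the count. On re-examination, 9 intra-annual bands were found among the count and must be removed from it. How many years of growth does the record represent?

579 years

Correcting the raw count gives 570 − 9 + 18 = 579 true annual rings.
One annual ring per year makes the duration 579 years.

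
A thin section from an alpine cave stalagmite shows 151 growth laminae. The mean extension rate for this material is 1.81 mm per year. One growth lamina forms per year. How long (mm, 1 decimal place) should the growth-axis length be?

The record spans 151 years at 1.81 mm per year.
Predicted length = 1.81 mm/year × 151 years = 273.3 mm.

273.3 mm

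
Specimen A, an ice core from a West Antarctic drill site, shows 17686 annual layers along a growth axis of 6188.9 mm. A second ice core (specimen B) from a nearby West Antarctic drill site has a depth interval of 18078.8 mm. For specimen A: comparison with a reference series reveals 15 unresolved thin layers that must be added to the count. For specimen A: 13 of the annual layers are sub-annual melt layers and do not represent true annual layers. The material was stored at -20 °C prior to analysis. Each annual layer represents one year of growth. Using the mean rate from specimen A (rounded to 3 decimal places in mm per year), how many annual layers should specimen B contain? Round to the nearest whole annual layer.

51654 annual layers

Specimen A: after corrections the count is 17686 − 13 + 15 = 17688 annual layers.
A: Mean rate = 6188.9 mm / 17688 years ≈ 0.350 mm/yr.
For B, 18078.8 / 0.350 = 51653.71 years ≈ 51654 annual layers.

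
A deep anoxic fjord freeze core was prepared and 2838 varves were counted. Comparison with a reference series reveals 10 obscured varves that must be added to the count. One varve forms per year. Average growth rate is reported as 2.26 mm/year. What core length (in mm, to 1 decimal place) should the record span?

6436.5 mm

True varve count = 2838 + 10 = 2848.
2848 years at 2.26 mm/year gives 2.26 × 2848 = 6436.5 mm.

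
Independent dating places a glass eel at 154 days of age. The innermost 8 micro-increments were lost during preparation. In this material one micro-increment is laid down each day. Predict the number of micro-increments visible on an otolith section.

146 micro-increments

Expected micro-increments over 154 days: 154.
Subtracting the 8 micro-increments not captured gives 154 − 8 = 146 micro-increments in the record.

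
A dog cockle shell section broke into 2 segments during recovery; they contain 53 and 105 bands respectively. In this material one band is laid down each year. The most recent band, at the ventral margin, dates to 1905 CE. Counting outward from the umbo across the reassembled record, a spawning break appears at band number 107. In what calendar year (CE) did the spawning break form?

Total bands = 53 + 105 = 158.
Between band 107 and the ventral margin there are 158 − 107 = 51 bands.
Counting back 51 years from 1905 CE places the spawning break in 1905 − 51 = 1854 CE.

1854 CE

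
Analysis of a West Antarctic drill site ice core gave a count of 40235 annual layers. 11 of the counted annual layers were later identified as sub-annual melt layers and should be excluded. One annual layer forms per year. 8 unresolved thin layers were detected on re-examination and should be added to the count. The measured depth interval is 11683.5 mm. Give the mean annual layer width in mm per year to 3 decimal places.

Correcting the raw count gives 40235 − 11 + 8 = 40232 true annual layers.
Mean rate = 11683.5 mm / 40232 years ≈ 0.290 mm per year.

0.290 mm per year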